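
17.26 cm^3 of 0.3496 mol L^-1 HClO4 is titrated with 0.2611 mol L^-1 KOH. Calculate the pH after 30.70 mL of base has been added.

12.62

n(acid) = 0.3496 x 0.01726 = 0.006034 mol; n(KOH) added = 0.2611 x 0.03070 = 0.008016 mol.
Base is in excess by 0.008016 - 0.006034 = 0.001982 mol in a total volume of 0.04796 L.
[OH^-] = 0.001982/0.04796 = 0.04132 M, so pOH = 1.38 and pH = 14.00 - 1.38 = 12.62.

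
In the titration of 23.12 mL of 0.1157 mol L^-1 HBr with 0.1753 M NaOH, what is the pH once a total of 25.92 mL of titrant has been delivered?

n(acid) = 0.1157 x 0.02312 = 0.002675 mol; n(NaOH) added = 0.1753 x 0.02592 = 0.004544 mol.
Base is in excess by 0.004544 - 0.002675 = 0.001869 mol in a total volume of 0.04904 L.
[OH^-] = 0.001869/0.04904 = 0.03811 M, so pOH = 1.42 and pH = 14.00 - 1.42 = 12.58.

12.58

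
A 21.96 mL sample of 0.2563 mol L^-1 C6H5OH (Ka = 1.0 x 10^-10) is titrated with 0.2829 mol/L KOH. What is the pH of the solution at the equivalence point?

11.56

n(C6H5OH) = 0.2563 x 0.02196 = 0.005628 mol; V(KOH) at equivalence = 0.005628/0.2829 = 0.01990 L.
At equivalence all the acid is converted to C6H5O-; total volume = 0.02196 + 0.01990 = 0.04186 L, so [C6H5O-] = 0.005628/0.04186 = 0.1345 M.
Kb = Kw/Ka = 1.0e-14 / 1.0 x 10^-10 = 0.000100.
[OH^-] = sqrt(Kb x [C6H5O-]) = sqrt(0.000100 x 0.1345) = 0.00367 M.
pOH = 2.44, so pH = 14.00 - 2.44 = 11.56.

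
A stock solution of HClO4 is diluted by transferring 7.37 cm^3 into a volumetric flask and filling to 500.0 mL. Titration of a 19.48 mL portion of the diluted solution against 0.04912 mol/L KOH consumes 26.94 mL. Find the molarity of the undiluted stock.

n(KOH) = 0.04912 x 0.02694 = 0.001323 mol.
n(HClO4) in the aliquot = 0.001323 mol.
[diluted HClO4] = 0.001323 / 0.01948 = 0.06793 M.
Dilution factor = 500.0/7.370 = 67.84, so [stock] = 0.06793 x 67.84 = 4.61 M.

4.61 M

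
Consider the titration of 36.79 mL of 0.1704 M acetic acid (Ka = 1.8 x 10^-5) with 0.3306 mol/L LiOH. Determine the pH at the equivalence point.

n(CH3COOH) = 0.1704 x 0.03679 = 0.006269 mol; V(LiOH) at equivalence = 0.006269/0.3306 = 0.01896 L.
At equivalence all the acid is converted to CH3COO-; total volume = 0.03679 + 0.01896 = 0.05575 L, so [CH3COO-] = 0.006269/0.05575 = 0.1124 M.
Kb = Kw/Ka = 1.0e-14 / 1.8 x 10^-5 = 5.56e-10.
[OH^-] = sqrt(Kb x [CH3COO-]) = sqrt(5.56e-10 x 0.1124) = 7.90e-6 M.
pOH = 5.10, so pH = 14.00 - 5.10 = 8.90.

8.90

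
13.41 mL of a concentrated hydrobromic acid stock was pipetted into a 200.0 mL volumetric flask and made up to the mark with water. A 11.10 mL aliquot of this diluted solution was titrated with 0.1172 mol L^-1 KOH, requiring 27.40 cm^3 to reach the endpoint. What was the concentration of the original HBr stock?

4.31 M

n(KOH) = 0.1172 x 0.02740 = 0.003211 mol.
n(HBr) in the aliquot = 0.003211 mol.
[diluted HBr] = 0.003211 / 0.01110 = 0.2893 M.
Dilution factor = 200.0/13.41 = 14.91, so [stock] = 0.2893 x 14.91 = 4.31 M.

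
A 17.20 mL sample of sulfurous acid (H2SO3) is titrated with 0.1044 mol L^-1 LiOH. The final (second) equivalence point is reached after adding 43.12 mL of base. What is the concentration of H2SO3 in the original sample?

0.131 M

n(LiOH) = 0.1044 x 0.04312 = 0.004502 mol.
At the final (second) equivalence point, 2 mol OH^- react per mol H2SO3, so n(H2SO3) = 0.004502 / 2 = 0.002251 mol.
[H2SO3] = 0.002251 / 0.01720 L = 0.131 M.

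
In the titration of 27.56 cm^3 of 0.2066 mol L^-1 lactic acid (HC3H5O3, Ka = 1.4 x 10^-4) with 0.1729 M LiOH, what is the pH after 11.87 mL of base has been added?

Initial n(HC3H5O3) = 0.2066 x 0.02756 = 0.005694 mol.
n(LiOH) added = 0.1729 x 0.01187 = 0.002052 mol, converting that many moles of HC3H5O3 to C3H5O3-.
Remaining n(HC3H5O3) = 0.003642 mol; n(C3H5O3-) = 0.002052 mol.
By Henderson-Hasselbalch, pH = pKa + log([A^-]/[HA]) = 3.85 + log(0.002052/0.003642) = 3.85 + (-0.25) = 3.60.

3.60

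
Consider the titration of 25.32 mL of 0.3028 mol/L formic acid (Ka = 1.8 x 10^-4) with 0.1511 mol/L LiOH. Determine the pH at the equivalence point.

n(HCOOH) = 0.3028 x 0.02532 = 0.007667 mol; V(LiOH) at equivalence = 0.007667/0.1511 = 0.05074 L.
At equivalence all the acid is converted to HCOO-; total volume = 0.02532 + 0.05074 = 0.07606 L, so [HCOO-] = 0.007667/0.07606 = 0.1008 M.
Kb = Kw/Ka = 1.0e-14 / 1.8 x 10^-4 = 5.56e-11.
[OH^-] = sqrt(Kb x [HCOO-]) = sqrt(5.56e-11 x 0.1008) = 2.37e-6 M.
pOH = 5.63, so pH = 14.00 - 5.63 = 8.37.

8.37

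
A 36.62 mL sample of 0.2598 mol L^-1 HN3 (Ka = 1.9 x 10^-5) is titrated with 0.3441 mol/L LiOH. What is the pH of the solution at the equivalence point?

n(HN3) = 0.2598 x 0.03662 = 0.009514 mol; V(LiOH) at equivalence = 0.009514/0.3441 = 0.02765 L.
At equivalence all the acid is converted to N3-; total volume = 0.03662 + 0.02765 = 0.06427 L, so [N3-] = 0.009514/0.06427 = 0.1480 M.
Kb = Kw/Ka = 1.0e-14 / 1.9 x 10^-5 = 5.26e-10.
[OH^-] = sqrt(Kb x [N3-]) = sqrt(5.26e-10 x 0.1480) = 8.83e-6 M.
pOH = 5.05, so pH = 14.00 - 5.05 = 8.95.

8.95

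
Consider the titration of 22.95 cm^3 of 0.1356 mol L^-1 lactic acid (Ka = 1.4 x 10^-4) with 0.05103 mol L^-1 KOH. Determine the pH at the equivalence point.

n(HC3H5O3) = 0.1356 x 0.02295 = 0.003112 mol; V(KOH) at equivalence = 0.003112/0.05103 = 0.06098 L.
At equivalence all the acid is converted to C3H5O3-; total volume = 0.02295 + 0.06098 = 0.08393 L, so [C3H5O3-] = 0.003112/0.08393 = 0.03708 M.
Kb = Kw/Ka = 1.0e-14 / 1.4 x 10^-4 = 7.14e-11.
[OH^-] = sqrt(Kb x [C3H5O3-]) = sqrt(7.14e-11 x 0.03708) = 1.63e-6 M.
pOH = 5.79, so pH = 14.00 - 5.79 = 8.21.

8.21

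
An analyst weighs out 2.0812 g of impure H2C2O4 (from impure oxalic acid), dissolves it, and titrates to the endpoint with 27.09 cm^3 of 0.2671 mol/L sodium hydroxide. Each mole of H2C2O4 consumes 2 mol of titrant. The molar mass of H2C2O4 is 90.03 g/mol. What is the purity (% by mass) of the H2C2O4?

15.7%

n(NaOH) = 0.2671 x 0.02709 = 0.007236 mol.
n(H2C2O4) = 0.007236 / 2 = 0.003618 mol.
mass of H2C2O4 = 0.003618 x 90.03 = 0.3257 g.
% purity = 0.3257 / 2.0812 x 100 = 15.7%.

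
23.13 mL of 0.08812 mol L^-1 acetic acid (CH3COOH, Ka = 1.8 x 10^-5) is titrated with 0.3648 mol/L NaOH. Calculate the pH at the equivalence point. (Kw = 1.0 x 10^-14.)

8.80

n(CH3COOH) = 0.08812 x 0.02313 = 0.002038 mol; V(NaOH) at equivalence = 0.002038/0.3648 = 0.005587 L.
At equivalence all the acid is converted to CH3COO-; total volume = 0.02313 + 0.005587 = 0.02872 L, so [CH3COO-] = 0.002038/0.02872 = 0.07098 M.
Kb = Kw/Ka = 1.0e-14 / 1.8 x 10^-5 = 5.56e-10.
[OH^-] = sqrt(Kb x [CH3COO-]) = sqrt(5.56e-10 x 0.07098) = 6.28e-6 M.
pOH = 5.20, so pH = 14.00 - 5.20 = 8.80.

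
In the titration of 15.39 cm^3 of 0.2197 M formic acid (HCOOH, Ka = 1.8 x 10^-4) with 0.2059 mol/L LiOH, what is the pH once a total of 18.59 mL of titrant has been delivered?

12.12

n(acid) = 0.2197 x 0.01539 = 0.003381 mol; n(LiOH) added = 0.2059 x 0.01859 = 0.003828 mol.
Base is in excess by 0.003828 - 0.003381 = 0.0004465 mol in a total volume of 0.03398 L.
[OH^-] = 0.0004465/0.03398 = 0.01314 M, so pOH = 1.88 and pH = 14.00 - 1.88 = 12.12.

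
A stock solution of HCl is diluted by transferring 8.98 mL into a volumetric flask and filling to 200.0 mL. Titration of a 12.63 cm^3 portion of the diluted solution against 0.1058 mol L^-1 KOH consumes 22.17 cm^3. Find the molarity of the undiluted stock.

n(KOH) = 0.1058 x 0.02217 = 0.002346 mol.
n(HCl) in the aliquot = 0.002346 mol.
[diluted HCl] = 0.002346 / 0.01263 = 0.1857 M.
Dilution factor = 200.0/8.980 = 22.27, so [stock] = 0.1857 x 22.27 = 4.14 M.

4.14 M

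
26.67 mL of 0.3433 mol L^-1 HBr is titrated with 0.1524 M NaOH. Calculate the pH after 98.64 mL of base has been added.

n(acid) = 0.3433 x 0.02667 = 0.009156 mol; n(NaOH) added = 0.1524 x 0.09864 = 0.01503 mol.
Base is in excess by 0.01503 - 0.009156 = 0.005877 mol in a total volume of 0.1253 L.
[OH^-] = 0.005877/0.1253 = 0.04690 M, so pOH = 1.33 and pH = 14.00 - 1.33 = 12.67.

12.67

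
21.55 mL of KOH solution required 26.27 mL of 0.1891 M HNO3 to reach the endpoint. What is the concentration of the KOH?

n(HNO3) delivered = 0.1891 x 0.02627 = 0.004968 mol.
For a 1:1 reaction, n(KOH) = 0.004968 mol.
[KOH] = 0.004968 mol / 0.02155 L = 0.231 M.

0.231 M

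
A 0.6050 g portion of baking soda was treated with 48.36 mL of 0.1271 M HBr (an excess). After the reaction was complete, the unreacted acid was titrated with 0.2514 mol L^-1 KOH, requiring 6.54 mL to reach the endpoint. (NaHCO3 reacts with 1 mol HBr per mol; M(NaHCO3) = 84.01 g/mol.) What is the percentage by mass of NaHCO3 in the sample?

Total n(HBr) added = 0.1271 x 0.04836 = 0.006147 mol.
n(KOH) used = 0.2514 x 0.006540 = 0.001644 mol, which equals the excess n(HBr).
So n(HBr) consumed by the sample = 0.006147 - 0.001644 = 0.004502 mol.
n(NaHCO3) = 0.004502 / 1 = 0.004502 mol.
mass NaHCO3 = 0.004502 x 84.01 = 0.3782 g, so %NaHCO3 = 0.3782/0.6050 x 100 = 62.5%.

62.5%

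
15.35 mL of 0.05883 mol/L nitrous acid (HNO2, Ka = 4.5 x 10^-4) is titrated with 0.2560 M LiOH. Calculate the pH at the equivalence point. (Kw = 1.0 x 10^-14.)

n(HNO2) = 0.05883 x 0.01535 = 0.0009030 mol; V(LiOH) at equivalence = 0.0009030/0.2560 = 0.003528 L.
At equivalence all the acid is converted to NO2-; total volume = 0.01535 + 0.003528 = 0.01888 L, so [NO2-] = 0.0009030/0.01888 = 0.04784 M.
Kb = Kw/Ka = 1.0e-14 / 4.5 x 10^-4 = 2.22e-11.
[OH^-] = sqrt(Kb x [NO2-]) = sqrt(2.22e-11 x 0.04784) = 1.03e-6 M.
pOH = 5.99, so pH = 14.00 - 5.99 = 8.01.

8.01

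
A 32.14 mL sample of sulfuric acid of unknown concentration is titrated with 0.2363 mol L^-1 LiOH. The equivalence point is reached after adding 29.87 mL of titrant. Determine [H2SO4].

0.110 M

n(LiOH) delivered = 0.2363 x 0.02987 = 0.007058 mol.
The reaction is 1 H2SO4 + 2 LiOH, so n(H2SO4) = 0.007058 x 1/2 = 0.003529 mol.
[H2SO4] = 0.003529 mol / 0.03214 L = 0.110 M.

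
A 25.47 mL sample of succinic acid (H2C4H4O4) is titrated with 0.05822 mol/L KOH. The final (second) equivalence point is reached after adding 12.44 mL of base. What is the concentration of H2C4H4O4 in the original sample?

0.0142 M

n(KOH) = 0.05822 x 0.01244 = 0.0007243 mol.
At the final (second) equivalence point, 2 mol OH^- react per mol H2C4H4O4, so n(H2C4H4O4) = 0.0007243 / 2 = 0.0003621 mol.
[H2C4H4O4] = 0.0003621 / 0.02547 L = 0.0142 M.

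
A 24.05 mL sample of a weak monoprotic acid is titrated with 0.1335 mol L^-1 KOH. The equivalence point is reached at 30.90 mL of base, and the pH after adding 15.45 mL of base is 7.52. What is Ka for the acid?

15.45 mL is half of the equivalence volume, so this is the half-equivalence point where [HA] = [A^-].
At half-equivalence pH = pKa, so pKa = 7.52.
Ka = 10^(-7.52) = 3.0 x 10^-8.

3.0 x 10^-8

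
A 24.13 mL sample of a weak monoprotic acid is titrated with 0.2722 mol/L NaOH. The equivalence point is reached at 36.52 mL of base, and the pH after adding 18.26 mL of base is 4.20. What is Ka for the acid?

6.3 x 10^-5

18.26 mL is half of the equivalence volume, so this is the half-equivalence point where [HA] = [A^-].
At half-equivalence pH = pKa, so pKa = 4.20.
Ka = 10^(-4.20) = 6.3 x 10^-5.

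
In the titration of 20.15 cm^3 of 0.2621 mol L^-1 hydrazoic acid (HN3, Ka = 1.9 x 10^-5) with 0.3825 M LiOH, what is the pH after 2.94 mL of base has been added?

4.15

Initial n(HN3) = 0.2621 x 0.02015 = 0.005281 mol.
n(LiOH) added = 0.3825 x 0.002940 = 0.001125 mol, converting that many moles of HN3 to N3-.
Remaining n(HN3) = 0.004157 mol; n(N3-) = 0.001125 mol.
By Henderson-Hasselbalch, pH = pKa + log([A^-]/[HA]) = 4.72 + log(0.001125/0.004157) = 4.72 + (-0.57) = 4.15.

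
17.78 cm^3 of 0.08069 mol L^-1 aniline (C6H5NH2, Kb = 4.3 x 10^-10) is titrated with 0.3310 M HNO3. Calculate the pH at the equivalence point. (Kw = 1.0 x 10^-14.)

n(C6H5NH2) = 0.08069 x 0.01778 = 0.001435 mol; V(HNO3) at equivalence = 0.001435/0.3310 = 0.004334 L.
At equivalence the base is fully converted to C6H5NH3+; total volume = 0.02211 L, so [C6H5NH3+] = 0.001435/0.02211 = 0.06488 M.
Ka(C6H5NH3+) = Kw/Kb = 1.0e-14 / 4.3 x 10^-10 = 2.33e-5.
[H^+] = sqrt(Ka x [C6H5NH3+]) = sqrt(2.33e-5 x 0.06488) = 0.00123 M.
pH = -log(0.00123) = 2.91.

2.91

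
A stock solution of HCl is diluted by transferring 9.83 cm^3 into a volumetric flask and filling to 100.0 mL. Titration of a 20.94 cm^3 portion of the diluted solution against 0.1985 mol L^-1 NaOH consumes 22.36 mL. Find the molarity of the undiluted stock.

n(NaOH) = 0.1985 x 0.02236 = 0.004438 mol.
n(HCl) in the aliquot = 0.004438 mol.
[diluted HCl] = 0.004438 / 0.02094 = 0.2120 M.
Dilution factor = 100.0/9.830 = 10.17, so [stock] = 0.2120 x 10.17 = 2.16 M.

2.16 M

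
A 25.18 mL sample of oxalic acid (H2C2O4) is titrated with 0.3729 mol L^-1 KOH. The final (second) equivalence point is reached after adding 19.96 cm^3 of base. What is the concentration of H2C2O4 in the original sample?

0.148 M

n(KOH) = 0.3729 x 0.01996 = 0.007443 mol.
At the final (second) equivalence point, 2 mol OH^- react per mol H2C2O4, so n(H2C2O4) = 0.007443 / 2 = 0.003722 mol.
[H2C2O4] = 0.003722 / 0.02518 L = 0.148 M.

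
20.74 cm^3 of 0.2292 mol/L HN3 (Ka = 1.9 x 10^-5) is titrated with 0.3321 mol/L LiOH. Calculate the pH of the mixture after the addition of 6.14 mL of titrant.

Initial n(HN3) = 0.2292 x 0.02074 = 0.004754 mol.
n(LiOH) added = 0.3321 x 0.006140 = 0.002039 mol, converting that many moles of HN3 to N3-.
Remaining n(HN3) = 0.002715 mol; n(N3-) = 0.002039 mol.
By Henderson-Hasselbalch, pH = pKa + log([A^-]/[HA]) = 4.72 + log(0.002039/0.002715) = 4.72 + (-0.12) = 4.60.

4.60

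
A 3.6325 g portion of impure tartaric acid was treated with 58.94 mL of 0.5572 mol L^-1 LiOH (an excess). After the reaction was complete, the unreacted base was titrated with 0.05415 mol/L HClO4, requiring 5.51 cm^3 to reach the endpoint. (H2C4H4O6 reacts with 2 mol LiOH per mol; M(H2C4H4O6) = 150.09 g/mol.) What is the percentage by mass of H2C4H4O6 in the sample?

Total n(LiOH) added = 0.5572 x 0.05894 = 0.03284 mol.
n(HClO4) used = 0.05415 x 0.005510 = 0.0002984 mol, which equals the excess n(LiOH).
So n(LiOH) consumed by the sample = 0.03284 - 0.0002984 = 0.03254 mol.
n(H2C4H4O6) = 0.03254 / 2 = 0.01627 mol.
mass H2C4H4O6 = 0.01627 x 150.09 = 2.442 g, so %H2C4H4O6 = 2.442/3.6325 x 100 = 67.2%.

67.2%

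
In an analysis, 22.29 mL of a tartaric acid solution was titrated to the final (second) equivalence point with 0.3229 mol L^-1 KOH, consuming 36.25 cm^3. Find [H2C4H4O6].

0.263 M

n(KOH) = 0.3229 x 0.03625 = 0.01171 mol.
At the final (second) equivalence point, 2 mol OH^- react per mol H2C4H4O6, so n(H2C4H4O6) = 0.01171 / 2 = 0.005853 mol.
[H2C4H4O6] = 0.005853 / 0.02229 L = 0.263 M.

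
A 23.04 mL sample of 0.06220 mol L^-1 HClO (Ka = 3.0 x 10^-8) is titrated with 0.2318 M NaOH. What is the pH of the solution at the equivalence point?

10.11

n(HClO) = 0.06220 x 0.02304 = 0.001433 mol; V(NaOH) at equivalence = 0.001433/0.2318 = 0.006182 L.
At equivalence all the acid is converted to ClO-; total volume = 0.02304 + 0.006182 = 0.02922 L, so [ClO-] = 0.001433/0.02922 = 0.04904 M.
Kb = Kw/Ka = 1.0e-14 / 3.0 x 10^-8 = 3.33e-7.
[OH^-] = sqrt(Kb x [ClO-]) = sqrt(3.33e-7 x 0.04904) = 0.000128 M.
pOH = 3.89, so pH = 14.00 - 3.89 = 10.11.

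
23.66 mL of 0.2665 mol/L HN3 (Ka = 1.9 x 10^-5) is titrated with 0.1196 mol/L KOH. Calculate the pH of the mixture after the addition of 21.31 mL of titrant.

4.55

Initial n(HN3) = 0.2665 x 0.02366 = 0.006305 mol.
n(KOH) added = 0.1196 x 0.02131 = 0.002549 mol, converting that many moles of HN3 to N3-.
Remaining n(HN3) = 0.003757 mol; n(N3-) = 0.002549 mol.
By Henderson-Hasselbalch, pH = pKa + log([A^-]/[HA]) = 4.72 + log(0.002549/0.003757) = 4.72 + (-0.17) = 4.55.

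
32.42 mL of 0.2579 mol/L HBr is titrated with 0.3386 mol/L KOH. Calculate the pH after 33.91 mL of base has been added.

n(acid) = 0.2579 x 0.03242 = 0.008361 mol; n(KOH) added = 0.3386 x 0.03391 = 0.01148 mol.
Base is in excess by 0.01148 - 0.008361 = 0.003121 mol in a total volume of 0.06633 L.
[OH^-] = 0.003121/0.06633 = 0.04705 M, so pOH = 1.33 and pH = 14.00 - 1.33 = 12.67.

12.67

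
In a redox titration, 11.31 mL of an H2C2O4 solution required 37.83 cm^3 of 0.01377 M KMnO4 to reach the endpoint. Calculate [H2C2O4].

n(KMnO4) = 0.01377 x 0.03783 = 0.0005209 mol.
From the balanced equation, 2 mol KMnO4 reacts with 5 mol H2C2O4, so n(H2C2O4) = 0.0005209 x 5/2 = 0.001302 mol.
[H2C2O4] = 0.001302 / 0.01131 L = 0.115 M.

0.115 M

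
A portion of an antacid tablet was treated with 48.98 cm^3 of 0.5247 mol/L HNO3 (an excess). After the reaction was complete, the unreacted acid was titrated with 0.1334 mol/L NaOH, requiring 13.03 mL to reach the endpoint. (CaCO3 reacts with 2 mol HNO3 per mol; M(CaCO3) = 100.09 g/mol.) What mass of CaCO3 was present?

1.20 g

Total n(HNO3) added = 0.5247 x 0.04898 = 0.02570 mol.
n(NaOH) used = 0.1334 x 0.01303 = 0.001738 mol, which equals the excess n(HNO3).
So n(HNO3) consumed by the sample = 0.02570 - 0.001738 = 0.02396 mol.
n(CaCO3) = 0.02396 / 2 = 0.01198 mol.
mass = 0.01198 mol x 100.09 g/mol = 1.20 g.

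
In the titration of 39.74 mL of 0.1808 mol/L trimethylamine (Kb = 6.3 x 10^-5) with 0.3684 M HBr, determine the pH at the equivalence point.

5.36

n((CH3)3N) = 0.1808 x 0.03974 = 0.007185 mol; V(HBr) at equivalence = 0.007185/0.3684 = 0.01950 L.
At equivalence the base is fully converted to (CH3)3NH+; total volume = 0.05924 L, so [(CH3)3NH+] = 0.007185/0.05924 = 0.1213 M.
Ka((CH3)3NH+) = Kw/Kb = 1.0e-14 / 6.3 x 10^-5 = 1.59e-10.
[H^+] = sqrt(Ka x [(CH3)3NH+]) = sqrt(1.59e-10 x 0.1213) = 4.39e-6 M.
pH = -log(4.39e-6) = 5.36.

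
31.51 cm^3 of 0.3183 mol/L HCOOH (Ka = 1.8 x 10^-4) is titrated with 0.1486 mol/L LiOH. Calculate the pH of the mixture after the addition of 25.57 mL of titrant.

3.53

Initial n(HCOOH) = 0.3183 x 0.03151 = 0.01003 mol.
n(LiOH) added = 0.1486 x 0.02557 = 0.003800 mol, converting that many moles of HCOOH to HCOO-.
Remaining n(HCOOH) = 0.006230 mol; n(HCOO-) = 0.003800 mol.
By Henderson-Hasselbalch, pH = pKa + log([A^-]/[HA]) = 3.74 + log(0.003800/0.006230) = 3.74 + (-0.21) = 3.53.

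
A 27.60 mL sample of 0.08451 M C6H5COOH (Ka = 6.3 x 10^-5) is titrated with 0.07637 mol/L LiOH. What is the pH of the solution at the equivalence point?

8.40

n(C6H5COOH) = 0.08451 x 0.02760 = 0.002332 mol; V(LiOH) at equivalence = 0.002332/0.07637 = 0.03054 L.
At equivalence all the acid is converted to C6H5COO-; total volume = 0.02760 + 0.03054 = 0.05814 L, so [C6H5COO-] = 0.002332/0.05814 = 0.04012 M.
Kb = Kw/Ka = 1.0e-14 / 6.3 x 10^-5 = 1.59e-10.
[OH^-] = sqrt(Kb x [C6H5COO-]) = sqrt(1.59e-10 x 0.04012) = 2.52e-6 M.
pOH = 5.60, so pH = 14.00 - 5.60 = 8.40.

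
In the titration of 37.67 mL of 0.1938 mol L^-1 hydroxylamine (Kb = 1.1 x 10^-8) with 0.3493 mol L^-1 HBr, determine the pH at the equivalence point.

3.47

n(NH2OH) = 0.1938 x 0.03767 = 0.007300 mol; V(HBr) at equivalence = 0.007300/0.3493 = 0.02090 L.
At equivalence the base is fully converted to NH3OH+; total volume = 0.05857 L, so [NH3OH+] = 0.007300/0.05857 = 0.1246 M.
Ka(NH3OH+) = Kw/Kb = 1.0e-14 / 1.1 x 10^-8 = 9.09e-7.
[H^+] = sqrt(Ka x [NH3OH+]) = sqrt(9.09e-7 x 0.1246) = 0.000337 M.
pH = -log(0.000337) = 3.47.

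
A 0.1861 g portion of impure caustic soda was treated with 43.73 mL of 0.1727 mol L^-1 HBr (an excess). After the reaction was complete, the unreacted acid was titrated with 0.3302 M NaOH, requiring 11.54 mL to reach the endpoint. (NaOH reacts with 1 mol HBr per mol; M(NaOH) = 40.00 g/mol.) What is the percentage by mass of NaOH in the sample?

80.4%

Total n(HBr) added = 0.1727 x 0.04373 = 0.007552 mol.
n(NaOH) used = 0.3302 x 0.01154 = 0.003811 mol, which equals the excess n(HBr).
So n(HBr) consumed by the sample = 0.007552 - 0.003811 = 0.003742 mol.
n(NaOH) = 0.003742 / 1 = 0.003742 mol.
mass NaOH = 0.003742 x 40.00 = 0.1497 g, so %NaOH = 0.1497/0.1861 x 100 = 80.4%.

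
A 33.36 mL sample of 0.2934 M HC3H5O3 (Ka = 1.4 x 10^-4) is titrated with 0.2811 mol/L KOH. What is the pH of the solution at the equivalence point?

n(HC3H5O3) = 0.2934 x 0.03336 = 0.009788 mol; V(KOH) at equivalence = 0.009788/0.2811 = 0.03482 L.
At equivalence all the acid is converted to C3H5O3-; total volume = 0.03336 + 0.03482 = 0.06818 L, so [C3H5O3-] = 0.009788/0.06818 = 0.1436 M.
Kb = Kw/Ka = 1.0e-14 / 1.4 x 10^-4 = 7.14e-11.
[OH^-] = sqrt(Kb x [C3H5O3-]) = sqrt(7.14e-11 x 0.1436) = 3.20e-6 M.
pOH = 5.49, so pH = 14.00 - 5.49 = 8.51.

8.51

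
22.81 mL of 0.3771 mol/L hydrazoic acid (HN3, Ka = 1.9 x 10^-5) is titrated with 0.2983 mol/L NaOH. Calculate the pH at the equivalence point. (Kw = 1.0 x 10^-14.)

n(HN3) = 0.3771 x 0.02281 = 0.008602 mol; V(NaOH) at equivalence = 0.008602/0.2983 = 0.02884 L.
At equivalence all the acid is converted to N3-; total volume = 0.02281 + 0.02884 = 0.05165 L, so [N3-] = 0.008602/0.05165 = 0.1666 M.
Kb = Kw/Ka = 1.0e-14 / 1.9 x 10^-5 = 5.26e-10.
[OH^-] = sqrt(Kb x [N3-]) = sqrt(5.26e-10 x 0.1666) = 9.36e-6 M.
pOH = 5.03, so pH = 14.00 - 5.03 = 8.97.

8.97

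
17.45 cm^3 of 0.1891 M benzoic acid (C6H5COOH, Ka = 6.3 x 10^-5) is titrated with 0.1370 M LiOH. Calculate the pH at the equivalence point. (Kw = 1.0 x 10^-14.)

8.55

n(C6H5COOH) = 0.1891 x 0.01745 = 0.003300 mol; V(LiOH) at equivalence = 0.003300/0.1370 = 0.02409 L.
At equivalence all the acid is converted to C6H5COO-; total volume = 0.01745 + 0.02409 = 0.04154 L, so [C6H5COO-] = 0.003300/0.04154 = 0.07944 M.
Kb = Kw/Ka = 1.0e-14 / 6.3 x 10^-5 = 1.59e-10.
[OH^-] = sqrt(Kb x [C6H5COO-]) = sqrt(1.59e-10 x 0.07944) = 3.55e-6 M.
pOH = 5.45, so pH = 14.00 - 5.45 = 8.55.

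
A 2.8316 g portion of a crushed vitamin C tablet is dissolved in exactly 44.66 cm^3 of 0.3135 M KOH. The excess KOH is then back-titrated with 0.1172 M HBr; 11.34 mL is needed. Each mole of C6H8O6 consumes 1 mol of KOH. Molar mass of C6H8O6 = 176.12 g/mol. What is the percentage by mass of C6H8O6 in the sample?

Total n(KOH) added = 0.3135 x 0.04466 = 0.01400 mol.
n(HBr) used = 0.1172 x 0.01134 = 0.001329 mol, which equals the excess n(KOH).
So n(KOH) consumed by the sample = 0.01400 - 0.001329 = 0.01267 mol.
n(C6H8O6) = 0.01267 / 1 = 0.01267 mol.
mass C6H8O6 = 0.01267 x 176.12 = 2.232 g, so %C6H8O6 = 2.232/2.8316 x 100 = 78.8%.

78.8%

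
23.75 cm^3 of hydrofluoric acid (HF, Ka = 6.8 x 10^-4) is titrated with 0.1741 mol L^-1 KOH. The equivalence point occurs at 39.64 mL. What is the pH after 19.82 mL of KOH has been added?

19.82 mL is exactly half the equivalence volume (39.64/2), i.e. the half-equivalence point.
There, n(HA) = n(A^-), so pH = pKa = -log(6.8 x 10^-4) = 3.17.

3.17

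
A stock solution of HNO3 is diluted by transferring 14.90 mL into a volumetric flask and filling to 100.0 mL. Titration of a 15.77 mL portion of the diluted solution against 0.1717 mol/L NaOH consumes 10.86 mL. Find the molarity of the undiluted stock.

0.794 M

n(NaOH) = 0.1717 x 0.01086 = 0.001865 mol.
n(HNO3) in the aliquot = 0.001865 mol.
[diluted HNO3] = 0.001865 / 0.01577 = 0.1182 M.
Dilution factor = 100.0/14.90 = 6.711, so [stock] = 0.1182 x 6.711 = 0.794 M.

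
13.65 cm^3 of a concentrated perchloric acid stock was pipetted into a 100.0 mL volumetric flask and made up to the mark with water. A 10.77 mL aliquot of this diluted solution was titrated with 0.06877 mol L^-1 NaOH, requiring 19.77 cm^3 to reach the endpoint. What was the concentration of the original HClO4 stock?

n(NaOH) = 0.06877 x 0.01977 = 0.001360 mol.
n(HClO4) in the aliquot = 0.001360 mol.
[diluted HClO4] = 0.001360 / 0.01077 = 0.1262 M.
Dilution factor = 100.0/13.65 = 7.326, so [stock] = 0.1262 x 7.326 = 0.925 M.

0.925 M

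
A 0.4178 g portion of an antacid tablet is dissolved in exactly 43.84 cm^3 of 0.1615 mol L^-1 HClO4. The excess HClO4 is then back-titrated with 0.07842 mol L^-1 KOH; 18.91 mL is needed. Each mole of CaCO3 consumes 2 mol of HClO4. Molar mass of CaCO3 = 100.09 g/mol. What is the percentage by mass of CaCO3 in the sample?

67.0%

Total n(HClO4) added = 0.1615 x 0.04384 = 0.007080 mol.
n(KOH) used = 0.07842 x 0.01891 = 0.001483 mol, which equals the excess n(HClO4).
So n(HClO4) consumed by the sample = 0.007080 - 0.001483 = 0.005597 mol.
n(CaCO3) = 0.005597 / 2 = 0.002799 mol.
mass CaCO3 = 0.002799 x 100.09 = 0.2801 g, so %CaCO3 = 0.2801/0.4178 x 100 = 67.0%.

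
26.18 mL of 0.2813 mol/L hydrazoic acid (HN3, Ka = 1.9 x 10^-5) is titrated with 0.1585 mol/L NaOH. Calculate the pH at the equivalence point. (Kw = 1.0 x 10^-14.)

8.86

n(HN3) = 0.2813 x 0.02618 = 0.007364 mol; V(NaOH) at equivalence = 0.007364/0.1585 = 0.04646 L.
At equivalence all the acid is converted to N3-; total volume = 0.02618 + 0.04646 = 0.07264 L, so [N3-] = 0.007364/0.07264 = 0.1014 M.
Kb = Kw/Ka = 1.0e-14 / 1.9 x 10^-5 = 5.26e-10.
[OH^-] = sqrt(Kb x [N3-]) = sqrt(5.26e-10 x 0.1014) = 7.30e-6 M.
pOH = 5.14, so pH = 14.00 - 5.14 = 8.86.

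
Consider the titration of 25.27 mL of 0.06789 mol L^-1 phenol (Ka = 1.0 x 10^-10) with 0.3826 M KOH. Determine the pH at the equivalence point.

11.38

n(C6H5OH) = 0.06789 x 0.02527 = 0.001716 mol; V(KOH) at equivalence = 0.001716/0.3826 = 0.004484 L.
At equivalence all the acid is converted to C6H5O-; total volume = 0.02527 + 0.004484 = 0.02975 L, so [C6H5O-] = 0.001716/0.02975 = 0.05766 M.
Kb = Kw/Ka = 1.0e-14 / 1.0 x 10^-10 = 0.000100.
[OH^-] = sqrt(Kb x [C6H5O-]) = sqrt(0.000100 x 0.05766) = 0.00240 M.
pOH = 2.62, so pH = 14.00 - 2.62 = 11.38.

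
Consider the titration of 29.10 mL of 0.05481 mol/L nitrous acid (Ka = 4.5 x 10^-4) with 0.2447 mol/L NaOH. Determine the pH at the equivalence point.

8.00

n(HNO2) = 0.05481 x 0.02910 = 0.001595 mol; V(NaOH) at equivalence = 0.001595/0.2447 = 0.006518 L.
At equivalence all the acid is converted to NO2-; total volume = 0.02910 + 0.006518 = 0.03562 L, so [NO2-] = 0.001595/0.03562 = 0.04478 M.
Kb = Kw/Ka = 1.0e-14 / 4.5 x 10^-4 = 2.22e-11.
[OH^-] = sqrt(Kb x [NO2-]) = sqrt(2.22e-11 x 0.04478) = 9.98e-7 M.
pOH = 6.00, so pH = 14.00 - 6.00 = 8.00.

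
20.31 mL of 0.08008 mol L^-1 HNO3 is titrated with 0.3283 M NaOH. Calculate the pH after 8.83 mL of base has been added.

n(acid) = 0.08008 x 0.02031 = 0.001626 mol; n(NaOH) added = 0.3283 x 0.008830 = 0.002899 mol.
Base is in excess by 0.002899 - 0.001626 = 0.001272 mol in a total volume of 0.02914 L.
[OH^-] = 0.001272/0.02914 = 0.04367 M, so pOH = 1.36 and pH = 14.00 - 1.36 = 12.64.

12.64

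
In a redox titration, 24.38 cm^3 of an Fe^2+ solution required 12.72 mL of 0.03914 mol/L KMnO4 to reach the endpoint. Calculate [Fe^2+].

n(KMnO4) = 0.03914 x 0.01272 = 0.0004979 mol.
From the balanced equation, 1 mol KMnO4 reacts with 5 mol Fe^2+, so n(Fe^2+) = 0.0004979 x 5/1 = 0.002489 mol.
[Fe^2+] = 0.002489 / 0.02438 L = 0.102 M.

0.102 M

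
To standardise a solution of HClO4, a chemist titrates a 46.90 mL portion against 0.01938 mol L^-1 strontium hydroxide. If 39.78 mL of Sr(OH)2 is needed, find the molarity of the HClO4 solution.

0.0329 M

n(Sr(OH)2) delivered = 0.01938 x 0.03978 = 0.0007709 mol.
The reaction is 2 HClO4 + 1 Sr(OH)2, so n(HClO4) = 0.0007709 x 2/1 = 0.001542 mol.
[HClO4] = 0.001542 mol / 0.04690 L = 0.0329 M.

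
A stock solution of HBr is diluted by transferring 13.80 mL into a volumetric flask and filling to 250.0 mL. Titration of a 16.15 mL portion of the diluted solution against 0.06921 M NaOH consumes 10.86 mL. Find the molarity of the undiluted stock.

n(NaOH) = 0.06921 x 0.01086 = 0.0007516 mol.
n(HBr) in the aliquot = 0.0007516 mol.
[diluted HBr] = 0.0007516 / 0.01615 = 0.04654 M.
Dilution factor = 250.0/13.80 = 18.12, so [stock] = 0.04654 x 18.12 = 0.843 M.

0.843 M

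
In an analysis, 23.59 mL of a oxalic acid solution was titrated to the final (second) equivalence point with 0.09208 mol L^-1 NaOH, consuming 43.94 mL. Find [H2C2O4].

n(NaOH) = 0.09208 x 0.04394 = 0.004046 mol.
At the final (second) equivalence point, 2 mol OH^- react per mol H2C2O4, so n(H2C2O4) = 0.004046 / 2 = 0.002023 mol.
[H2C2O4] = 0.002023 / 0.02359 L = 0.0858 M.

0.0858 M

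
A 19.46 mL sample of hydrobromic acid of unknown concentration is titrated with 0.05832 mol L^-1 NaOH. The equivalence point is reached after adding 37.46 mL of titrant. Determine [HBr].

0.112 M

n(NaOH) delivered = 0.05832 x 0.03746 = 0.002185 mol.
For a 1:1 reaction, n(HBr) = 0.002185 mol.
[HBr] = 0.002185 mol / 0.01946 L = 0.112 M.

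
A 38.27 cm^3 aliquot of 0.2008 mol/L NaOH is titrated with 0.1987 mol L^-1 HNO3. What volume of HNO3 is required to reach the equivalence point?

n(NaOH) = 0.2008 mol/L x 0.03827 L = 0.007685 mol.
At equivalence n(HNO3) = n(NaOH) = 0.007685 mol.
V(HNO3) = 0.007685 / 0.1987 = 0.03867 L = 38.7 mL.

38.7 mL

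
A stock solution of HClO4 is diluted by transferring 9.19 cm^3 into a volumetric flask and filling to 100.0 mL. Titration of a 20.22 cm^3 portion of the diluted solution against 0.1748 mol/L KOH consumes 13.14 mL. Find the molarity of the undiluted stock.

n(KOH) = 0.1748 x 0.01314 = 0.002297 mol.
n(HClO4) in the aliquot = 0.002297 mol.
[diluted HClO4] = 0.002297 / 0.02022 = 0.1136 M.
Dilution factor = 100.0/9.190 = 10.88, so [stock] = 0.1136 x 10.88 = 1.24 M.

1.24 M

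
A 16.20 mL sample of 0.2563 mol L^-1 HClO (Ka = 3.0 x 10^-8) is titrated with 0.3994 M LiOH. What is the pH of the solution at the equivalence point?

10.36

n(HClO) = 0.2563 x 0.01620 = 0.004152 mol; V(LiOH) at equivalence = 0.004152/0.3994 = 0.01040 L.
At equivalence all the acid is converted to ClO-; total volume = 0.01620 + 0.01040 = 0.02660 L, so [ClO-] = 0.004152/0.02660 = 0.1561 M.
Kb = Kw/Ka = 1.0e-14 / 3.0 x 10^-8 = 3.33e-7.
[OH^-] = sqrt(Kb x [ClO-]) = sqrt(3.33e-7 x 0.1561) = 0.000228 M.
pOH = 3.64, so pH = 14.00 - 3.64 = 10.36.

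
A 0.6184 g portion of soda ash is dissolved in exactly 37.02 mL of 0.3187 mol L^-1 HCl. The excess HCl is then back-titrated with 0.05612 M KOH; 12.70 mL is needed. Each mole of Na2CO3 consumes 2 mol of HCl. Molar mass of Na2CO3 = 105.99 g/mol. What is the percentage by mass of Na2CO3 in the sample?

95.0%

Total n(HCl) added = 0.3187 x 0.03702 = 0.01180 mol.
n(KOH) used = 0.05612 x 0.01270 = 0.0007127 mol, which equals the excess n(HCl).
So n(HCl) consumed by the sample = 0.01180 - 0.0007127 = 0.01109 mol.
n(Na2CO3) = 0.01109 / 2 = 0.005543 mol.
mass Na2CO3 = 0.005543 x 105.99 = 0.5875 g, so %Na2CO3 = 0.5875/0.6184 x 100 = 95.0%.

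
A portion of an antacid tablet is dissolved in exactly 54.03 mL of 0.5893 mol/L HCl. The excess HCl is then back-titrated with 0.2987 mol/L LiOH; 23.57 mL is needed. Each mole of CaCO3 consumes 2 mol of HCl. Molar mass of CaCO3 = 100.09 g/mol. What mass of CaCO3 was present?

Total n(HCl) added = 0.5893 x 0.05403 = 0.03184 mol.
n(LiOH) used = 0.2987 x 0.02357 = 0.007040 mol, which equals the excess n(HCl).
So n(HCl) consumed by the sample = 0.03184 - 0.007040 = 0.02480 mol.
n(CaCO3) = 0.02480 / 2 = 0.01240 mol.
mass = 0.01240 mol x 100.09 g/mol = 1.24 g.

1.24 g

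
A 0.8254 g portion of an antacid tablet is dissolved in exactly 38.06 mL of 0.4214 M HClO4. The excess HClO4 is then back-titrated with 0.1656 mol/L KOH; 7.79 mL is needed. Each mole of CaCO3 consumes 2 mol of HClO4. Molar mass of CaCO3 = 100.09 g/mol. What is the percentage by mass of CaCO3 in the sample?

Total n(HClO4) added = 0.4214 x 0.03806 = 0.01604 mol.
n(KOH) used = 0.1656 x 0.007790 = 0.001290 mol, which equals the excess n(HClO4).
So n(HClO4) consumed by the sample = 0.01604 - 0.001290 = 0.01475 mol.
n(CaCO3) = 0.01475 / 2 = 0.007374 mol.
mass CaCO3 = 0.007374 x 100.09 = 0.7381 g, so %CaCO3 = 0.7381/0.8254 x 100 = 89.4%.

89.4%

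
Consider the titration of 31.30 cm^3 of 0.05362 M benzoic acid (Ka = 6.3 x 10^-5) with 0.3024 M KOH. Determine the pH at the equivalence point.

n(C6H5COOH) = 0.05362 x 0.03130 = 0.001678 mol; V(KOH) at equivalence = 0.001678/0.3024 = 0.005550 L.
At equivalence all the acid is converted to C6H5COO-; total volume = 0.03130 + 0.005550 = 0.03685 L, so [C6H5COO-] = 0.001678/0.03685 = 0.04554 M.
Kb = Kw/Ka = 1.0e-14 / 6.3 x 10^-5 = 1.59e-10.
[OH^-] = sqrt(Kb x [C6H5COO-]) = sqrt(1.59e-10 x 0.04554) = 2.69e-6 M.
pOH = 5.57, so pH = 14.00 - 5.57 = 8.43.

8.43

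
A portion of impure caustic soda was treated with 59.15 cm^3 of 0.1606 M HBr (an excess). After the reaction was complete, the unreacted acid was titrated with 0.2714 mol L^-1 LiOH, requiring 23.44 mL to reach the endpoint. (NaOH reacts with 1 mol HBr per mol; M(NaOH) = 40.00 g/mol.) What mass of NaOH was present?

Total n(HBr) added = 0.1606 x 0.05915 = 0.009499 mol.
n(LiOH) used = 0.2714 x 0.02344 = 0.006362 mol, which equals the excess n(HBr).
So n(HBr) consumed by the sample = 0.009499 - 0.006362 = 0.003138 mol.
n(NaOH) = 0.003138 / 1 = 0.003138 mol.
mass = 0.003138 mol x 40.00 g/mol = 0.126 g.

0.126 g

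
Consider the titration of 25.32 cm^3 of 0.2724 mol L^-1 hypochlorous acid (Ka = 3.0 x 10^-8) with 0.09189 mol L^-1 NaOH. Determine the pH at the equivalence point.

10.18

n(HClO) = 0.2724 x 0.02532 = 0.006897 mol; V(NaOH) at equivalence = 0.006897/0.09189 = 0.07506 L.
At equivalence all the acid is converted to ClO-; total volume = 0.02532 + 0.07506 = 0.1004 L, so [ClO-] = 0.006897/0.1004 = 0.06871 M.
Kb = Kw/Ka = 1.0e-14 / 3.0 x 10^-8 = 3.33e-7.
[OH^-] = sqrt(Kb x [ClO-]) = sqrt(3.33e-7 x 0.06871) = 0.000151 M.
pOH = 3.82, so pH = 14.00 - 3.82 = 10.18.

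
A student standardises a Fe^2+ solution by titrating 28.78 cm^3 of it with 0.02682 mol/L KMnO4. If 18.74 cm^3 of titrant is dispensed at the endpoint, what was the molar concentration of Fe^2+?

0.0873 M

n(KMnO4) = 0.02682 x 0.01874 = 0.0005026 mol.
From the balanced equation, 1 mol KMnO4 reacts with 5 mol Fe^2+, so n(Fe^2+) = 0.0005026 x 5/1 = 0.002513 mol.
[Fe^2+] = 0.002513 / 0.02878 L = 0.0873 M.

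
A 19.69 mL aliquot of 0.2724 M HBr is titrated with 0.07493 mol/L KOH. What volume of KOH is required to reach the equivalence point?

n(HBr) = 0.2724 mol/L x 0.01969 L = 0.005364 mol.
At equivalence n(KOH) = n(HBr) = 0.005364 mol.
V(KOH) = 0.005364 / 0.07493 = 0.07158 L = 71.6 mL.

71.6 mL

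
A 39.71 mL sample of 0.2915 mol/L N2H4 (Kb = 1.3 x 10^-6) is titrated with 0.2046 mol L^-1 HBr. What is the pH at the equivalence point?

4.52

n(N2H4) = 0.2915 x 0.03971 = 0.01158 mol; V(HBr) at equivalence = 0.01158/0.2046 = 0.05658 L.
At equivalence the base is fully converted to N2H5+; total volume = 0.09629 L, so [N2H5+] = 0.01158/0.09629 = 0.1202 M.
Ka(N2H5+) = Kw/Kb = 1.0e-14 / 1.3 x 10^-6 = 7.69e-9.
[H^+] = sqrt(Ka x [N2H5+]) = sqrt(7.69e-9 x 0.1202) = 3.04e-5 M.
pH = -log(3.04e-5) = 4.52.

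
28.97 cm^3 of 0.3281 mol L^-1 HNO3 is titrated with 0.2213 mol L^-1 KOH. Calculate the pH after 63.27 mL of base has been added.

n(acid) = 0.3281 x 0.02897 = 0.009505 mol; n(KOH) added = 0.2213 x 0.06327 = 0.01400 mol.
Base is in excess by 0.01400 - 0.009505 = 0.004497 mol in a total volume of 0.09224 L.
[OH^-] = 0.004497/0.09224 = 0.04875 M, so pOH = 1.31 and pH = 14.00 - 1.31 = 12.69.

12.69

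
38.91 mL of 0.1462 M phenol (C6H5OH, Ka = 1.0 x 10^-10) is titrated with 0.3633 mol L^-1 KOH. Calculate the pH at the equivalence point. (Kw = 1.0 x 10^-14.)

11.51

n(C6H5OH) = 0.1462 x 0.03891 = 0.005689 mol; V(KOH) at equivalence = 0.005689/0.3633 = 0.01566 L.
At equivalence all the acid is converted to C6H5O-; total volume = 0.03891 + 0.01566 = 0.05457 L, so [C6H5O-] = 0.005689/0.05457 = 0.1042 M.
Kb = Kw/Ka = 1.0e-14 / 1.0 x 10^-10 = 0.000100.
[OH^-] = sqrt(Kb x [C6H5O-]) = sqrt(0.000100 x 0.1042) = 0.00323 M.
pOH = 2.49, so pH = 14.00 - 2.49 = 11.51.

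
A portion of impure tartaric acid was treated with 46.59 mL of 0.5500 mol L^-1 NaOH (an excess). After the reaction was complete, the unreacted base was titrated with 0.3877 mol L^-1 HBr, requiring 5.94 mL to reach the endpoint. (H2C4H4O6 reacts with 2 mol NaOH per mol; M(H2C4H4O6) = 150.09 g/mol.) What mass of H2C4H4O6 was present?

1.75 g

Total n(NaOH) added = 0.5500 x 0.04659 = 0.02562 mol.
n(HBr) used = 0.3877 x 0.005940 = 0.002303 mol, which equals the excess n(NaOH).
So n(NaOH) consumed by the sample = 0.02562 - 0.002303 = 0.02332 mol.
n(H2C4H4O6) = 0.02332 / 2 = 0.01166 mol.
mass = 0.01166 mol x 150.09 g/mol = 1.75 g.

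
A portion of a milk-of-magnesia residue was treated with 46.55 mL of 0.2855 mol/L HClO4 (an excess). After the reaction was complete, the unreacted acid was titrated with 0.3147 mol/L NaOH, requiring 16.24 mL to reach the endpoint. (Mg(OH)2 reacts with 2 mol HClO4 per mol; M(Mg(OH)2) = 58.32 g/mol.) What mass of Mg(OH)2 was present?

0.239 g

Total n(HClO4) added = 0.2855 x 0.04655 = 0.01329 mol.
n(NaOH) used = 0.3147 x 0.01624 = 0.005111 mol, which equals the excess n(HClO4).
So n(HClO4) consumed by the sample = 0.01329 - 0.005111 = 0.008179 mol.
n(Mg(OH)2) = 0.008179 / 2 = 0.004090 mol.
mass = 0.004090 mol x 58.32 g/mol = 0.239 g.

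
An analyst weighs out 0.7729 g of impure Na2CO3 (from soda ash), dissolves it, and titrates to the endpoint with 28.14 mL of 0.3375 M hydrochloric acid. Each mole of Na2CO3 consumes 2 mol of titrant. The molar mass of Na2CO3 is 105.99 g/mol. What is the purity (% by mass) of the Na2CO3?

65.1%

n(HCl) = 0.3375 x 0.02814 = 0.009497 mol.
n(Na2CO3) = 0.009497 / 2 = 0.004749 mol.
mass of Na2CO3 = 0.004749 x 105.99 = 0.5033 g.
% purity = 0.5033 / 0.7729 x 100 = 65.1%.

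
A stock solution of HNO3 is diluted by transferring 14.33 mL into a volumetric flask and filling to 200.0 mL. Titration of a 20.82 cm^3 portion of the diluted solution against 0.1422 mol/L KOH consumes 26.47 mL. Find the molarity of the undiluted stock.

n(KOH) = 0.1422 x 0.02647 = 0.003764 mol.
n(HNO3) in the aliquot = 0.003764 mol.
[diluted HNO3] = 0.003764 / 0.02082 = 0.1808 M.
Dilution factor = 200.0/14.33 = 13.96, so [stock] = 0.1808 x 13.96 = 2.52 M.

2.52 M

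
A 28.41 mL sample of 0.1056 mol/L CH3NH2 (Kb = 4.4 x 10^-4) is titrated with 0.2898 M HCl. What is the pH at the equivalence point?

n(CH3NH2) = 0.1056 x 0.02841 = 0.003000 mol; V(HCl) at equivalence = 0.003000/0.2898 = 0.01035 L.
At equivalence the base is fully converted to CH3NH3+; total volume = 0.03876 L, so [CH3NH3+] = 0.003000/0.03876 = 0.07740 M.
Ka(CH3NH3+) = Kw/Kb = 1.0e-14 / 4.4 x 10^-4 = 2.27e-11.
[H^+] = sqrt(Ka x [CH3NH3+]) = sqrt(2.27e-11 x 0.07740) = 1.33e-6 M.
pH = -log(1.33e-6) = 5.88.

5.88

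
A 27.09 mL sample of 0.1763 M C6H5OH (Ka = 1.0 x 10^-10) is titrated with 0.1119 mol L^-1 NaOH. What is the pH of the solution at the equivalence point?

11.42

n(C6H5OH) = 0.1763 x 0.02709 = 0.004776 mol; V(NaOH) at equivalence = 0.004776/0.1119 = 0.04268 L.
At equivalence all the acid is converted to C6H5O-; total volume = 0.02709 + 0.04268 = 0.06977 L, so [C6H5O-] = 0.004776/0.06977 = 0.06845 M.
Kb = Kw/Ka = 1.0e-14 / 1.0 x 10^-10 = 0.000100.
[OH^-] = sqrt(Kb x [C6H5O-]) = sqrt(0.000100 x 0.06845) = 0.00262 M.
pOH = 2.58, so pH = 14.00 - 2.58 = 11.42.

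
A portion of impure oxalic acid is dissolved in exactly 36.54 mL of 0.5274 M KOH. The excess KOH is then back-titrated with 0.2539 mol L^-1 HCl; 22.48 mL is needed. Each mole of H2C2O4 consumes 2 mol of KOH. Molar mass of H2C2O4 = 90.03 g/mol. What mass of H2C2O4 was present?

Total n(KOH) added = 0.5274 x 0.03654 = 0.01927 mol.
n(HCl) used = 0.2539 x 0.02248 = 0.005708 mol, which equals the excess n(KOH).
So n(KOH) consumed by the sample = 0.01927 - 0.005708 = 0.01356 mol.
n(H2C2O4) = 0.01356 / 2 = 0.006782 mol.
mass = 0.006782 mol x 90.03 g/mol = 0.611 g.

0.611 g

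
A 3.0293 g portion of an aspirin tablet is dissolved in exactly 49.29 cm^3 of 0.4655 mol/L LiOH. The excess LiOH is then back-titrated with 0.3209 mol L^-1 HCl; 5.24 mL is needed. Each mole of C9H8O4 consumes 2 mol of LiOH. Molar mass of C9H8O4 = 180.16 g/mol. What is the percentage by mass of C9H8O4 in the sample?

Total n(LiOH) added = 0.4655 x 0.04929 = 0.02294 mol.
n(HCl) used = 0.3209 x 0.005240 = 0.001682 mol, which equals the excess n(LiOH).
So n(LiOH) consumed by the sample = 0.02294 - 0.001682 = 0.02126 mol.
n(C9H8O4) = 0.02126 / 2 = 0.01063 mol.
mass C9H8O4 = 0.01063 x 180.16 = 1.915 g, so %C9H8O4 = 1.915/3.0293 x 100 = 63.2%.

63.2%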